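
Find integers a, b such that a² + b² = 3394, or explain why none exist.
37² + 45² (a=37, b=45)

Factorization: 3394 = 2 × 1697
By Fermat: n is sum of two squares iff every prime p ≡ 3 (mod 4) appears to even power.
All primes ≡ 3 (mod 4) appear to even power.
Search a = 0, 1, 2, … for 3394 - a² a perfect square: first hit at a = 37: 3394 - 1369 = 2025 = 45².
3394 = 37² + 45² = 1369 + 2025 ✓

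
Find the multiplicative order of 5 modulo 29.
14

29 is prime, so ord(5) divides φ(29) = 28.
Divisors of 28: 1, 2, 4, 7, 14, 28.
Repeated squaring: 5^1 ≡ 5, 5^2 ≡ 25, 5^4 ≡ 16, 5^8 ≡ 24, 5^16 ≡ 25 (mod 29).
Test 5^d mod 29 for each divisor d in increasing order:
5^1 ≡ 5
5^2 ≡ 25
5^4 ≡ 16
5^7 = 5^4·5^2·5^1 ≡ 28
5^14 = 5^8·5^4·5^2 ≡ 1  ← first divisor giving 1
The order is 14.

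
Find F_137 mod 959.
958

Matrix identity: Q^n = [[F_(n+1), F_n], [F_n, F_(n-1)]] with Q = [[1,1],[1,0]].
n = 137 = 10001001₂. Square-and-multiply, entries mod 959:
Q^1 = [[1,1],[1,0]]
Q^2 = (Q^1)² = [[2,1],[1,1]]
Q^4 = (Q^2)² = [[5,3],[3,2]]
Q^8 = (Q^4)² = [[34,21],[21,13]]
Q^17 = (Q^8)²·Q = [[666,638],[638,28]]
Q^34 = (Q^17)² = [[926,673],[673,253]]
Q^68 = (Q^34)² = [[411,374],[374,37]]
Q^137 = (Q^68)²·Q = [[685,958],[958,686]]
F_137 mod 959 = Q^137[0][1] = 958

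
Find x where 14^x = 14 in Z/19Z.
1

Baby-step giant-step with step n = ⌈√19⌉ = 5.
Baby steps 14^j mod 19 (j:value) for j=0..4: 0:1, 1:14, 2:6, 3:8, 4:17.
h = 14 is already in the table at j=1, so x = 1.
Check: 14^1 ≡ 14 (mod 19).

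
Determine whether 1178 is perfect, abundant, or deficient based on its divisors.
deficient

Proper divisors of 1178: sum = 1 + 2 + 19 + 31 + 38 + 62 + 589 = 742
Since 742 < 1178, 1178 is deficient.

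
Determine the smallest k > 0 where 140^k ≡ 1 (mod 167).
166

167 is prime, so ord(140) divides φ(167) = 166.
Divisors of 166: 1, 2, 83, 166.
Repeated squaring: 140^1 ≡ 140, 140^2 ≡ 61, 140^4 ≡ 47, 140^8 ≡ 38, 140^16 ≡ 108, 140^32 ≡ 141, 140^64 ≡ 8, 140^128 ≡ 64 (mod 167).
Test 140^d mod 167 for each divisor d in increasing order:
140^1 ≡ 140
140^2 ≡ 61
140^83 = 140^64·140^16·140^2·140^1 ≡ 166
140^166 = 140^128·140^32·140^4·140^2 ≡ 1  ← first divisor giving 1
The order is 166.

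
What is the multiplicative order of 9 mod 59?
29

59 is prime, so ord(9) divides φ(59) = 58.
Divisors of 58: 1, 2, 29, 58.
Repeated squaring: 9^1 ≡ 9, 9^2 ≡ 22, 9^4 ≡ 12, 9^8 ≡ 26, 9^16 ≡ 27, 9^32 ≡ 21 (mod 59).
Test 9^d mod 59 for each divisor d in increasing order:
9^1 ≡ 9
9^2 ≡ 22
9^29 = 9^16·9^8·9^4·9^1 ≡ 1  ← first divisor giving 1
The order is 29.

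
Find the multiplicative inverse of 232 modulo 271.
132

gcd(232, 271) = 1, so the inverse exists.
Extended Euclidean algorithm on (271, 232):
271 = 1 × 232 + 39  ⟹  39 = (1)·271 + (-1)·232
232 = 5 × 39 + 37  ⟹  37 = (-5)·271 + (6)·232
39 = 1 × 37 + 2  ⟹  2 = (6)·271 + (-7)·232
37 = 18 × 2 + 1  ⟹  1 = (-113)·271 + (132)·232
So (132)·232 ≡ 1 (mod 271), i.e. 232^(-1) ≡ 132 (mod 271).
Check: 232 × 132 = 30624 ≡ 1 (mod 271)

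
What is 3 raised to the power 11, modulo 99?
36

Repeated squaring. Binary of 11 = 1011.
3^1 ≡ 3 (mod 99); 3^2 ≡ 9 (mod 99); 3^4 ≡ 81 (mod 99); 3^8 ≡ 27 (mod 99)
3^11 = 3^1 × 3^2 × 3^8 ≡ 36 (mod 99)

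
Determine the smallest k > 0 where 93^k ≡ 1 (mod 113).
112

113 is prime, so ord(93) divides φ(113) = 112.
Divisors of 112: 1, 2, 4, 7, 8, 14, 16, 28, 56, 112.
Repeated squaring: 93^1 ≡ 93, 93^2 ≡ 61, 93^4 ≡ 105, 93^8 ≡ 64, 93^16 ≡ 28, 93^32 ≡ 106, 93^64 ≡ 49 (mod 113).
Test 93^d mod 113 for each divisor d in increasing order:
93^1 ≡ 93
93^2 ≡ 61
93^4 ≡ 105
93^7 = 93^4·93^2·93^1 ≡ 42
93^8 ≡ 64
93^14 = 93^8·93^4·93^2 ≡ 69
93^16 ≡ 28
93^28 = 93^16·93^8·93^4 ≡ 15
93^56 = 93^32·93^16·93^8 ≡ 112
93^112 = 93^64·93^32·93^16 ≡ 1  ← first divisor giving 1
The order is 112.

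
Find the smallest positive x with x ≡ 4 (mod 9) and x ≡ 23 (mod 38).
175

Using Chinese Remainder Theorem:
M = 9 × 38 = 342
M1 = 38, M2 = 9
y1 = 38^(-1) mod 9 = 5
y2 = 9^(-1) mod 38 = 17
x = (4×38×5 + 23×9×17) mod 342 = 175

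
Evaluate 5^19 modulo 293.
259

Repeated squaring. Binary of 19 = 10011.
5^1 ≡ 5 (mod 293); 5^2 ≡ 25 (mod 293); 5^4 ≡ 39 (mod 293); 5^8 ≡ 56 (mod 293); 5^16 ≡ 206 (mod 293)
5^19 = 5^1 × 5^2 × 5^16 ≡ 259 (mod 293)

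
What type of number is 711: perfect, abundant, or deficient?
deficient

Proper divisors of 711: sum = 1 + 3 + 9 + 79 + 237 = 329
Since 329 < 711, 711 is deficient.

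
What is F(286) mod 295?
233

Matrix identity: Q^n = [[F_(n+1), F_n], [F_n, F_(n-1)]] with Q = [[1,1],[1,0]].
n = 286 = 100011110₂. Square-and-multiply, entries mod 295:
Q^1 = [[1,1],[1,0]]
Q^2 = (Q^1)² = [[2,1],[1,1]]
Q^4 = (Q^2)² = [[5,3],[3,2]]
Q^8 = (Q^4)² = [[34,21],[21,13]]
Q^17 = (Q^8)²·Q = [[224,122],[122,102]]
Q^35 = (Q^17)²·Q = [[107,160],[160,242]]
Q^71 = (Q^35)²·Q = [[259,174],[174,85]]
Q^143 = (Q^71)²·Q = [[273,7],[7,266]]
Q^286 = (Q^143)² = [[238,233],[233,5]]
F_286 mod 295 = Q^286[0][1] = 233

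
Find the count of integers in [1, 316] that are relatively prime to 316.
156

316 = 2^2 × 79
φ(n) = n × ∏(1 - 1/p) for each prime p dividing n
φ(316) = 316 × (1 - 1/2) × (1 - 1/79) = 156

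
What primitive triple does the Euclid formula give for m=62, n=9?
(3763, 1116, 3925)

Euclid's formula: a = m² - n², b = 2mn, c = m² + n²
m = 62, n = 9
a = 62² - 9² = 3844 - 81 = 3763
b = 2 × 62 × 9 = 1116
c = 62² + 9² = 3844 + 81 = 3925
Verification: 3763² + 1116² = 14160169 + 1245456 = 15405625 = 3925² ✓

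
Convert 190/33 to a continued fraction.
[5; 1, 3, 8]

Euclidean algorithm steps:
190 = 5 × 33 + 25
33 = 1 × 25 + 8
25 = 3 × 8 + 1
8 = 8 × 1 + 0
Continued fraction: [5; 1, 3, 8]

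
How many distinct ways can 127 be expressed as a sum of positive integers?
3913864295

p(n) counts ways to write n as a sum of positive integers (order ignored).
Euler's pentagonal recurrence: p(k) = p(k-1) + p(k-2) - p(k-5) - p(k-7) + p(k-12) + p(k-15) - ... (offsets j(3j∓1)/2, signs ++--, p(0)=1, p(<0)=0).
DP table for k = 0..126: p(0)=1, p(1)=1, p(2)=2, p(3)=3, p(4)=5, p(5)=7, p(6)=11, p(7)=15, p(8)=22, p(9)=30, p(10)=42, p(11)=56, p(12)=77, p(13)=101, p(14)=135, p(15)=176, p(16)=231, p(17)=297, p(18)=385, p(19)=490, p(20)=627, p(21)=792, p(22)=1002, p(23)=1255, p(24)=1575, p(25)=1958, p(26)=2436, p(27)=3010, p(28)=3718, p(29)=4565, p(30)=5604, p(31)=6842, p(32)=8349, p(33)=10143, p(34)=12310, p(35)=14883, p(36)=17977, p(37)=21637, p(38)=26015, p(39)=31185, p(40)=37338, p(41)=44583, p(42)=53174, p(43)=63261, p(44)=75175, p(45)=89134, p(46)=105558, p(47)=124754, p(48)=147273, p(49)=173525, p(50)=204226, p(51)=239943, p(52)=281589, p(53)=329931, p(54)=386155, p(55)=451276, p(56)=526823, p(57)=614154, p(58)=715220, p(59)=831820, p(60)=966467, p(61)=1121505, p(62)=1300156, p(63)=1505499, p(64)=1741630, p(65)=2012558, p(66)=2323520, p(67)=2679689, p(68)=3087735, p(69)=3554345, p(70)=4087968, p(71)=4697205, p(72)=5392783, p(73)=6185689, p(74)=7089500, p(75)=8118264, p(76)=9289091, p(77)=10619863, p(78)=12132164, p(79)=13848650, p(80)=15796476, p(81)=18004327, p(82)=20506255, p(83)=23338469, p(84)=26543660, p(85)=30167357, p(86)=34262962, p(87)=38887673, p(88)=44108109, p(89)=49995925, p(90)=56634173, p(91)=64112359, p(92)=72533807, p(93)=82010177, p(94)=92669720, p(95)=104651419, p(96)=118114304, p(97)=133230930, p(98)=150198136, p(99)=169229875, p(100)=190569292, p(101)=214481126, p(102)=241265379, p(103)=271248950, p(104)=304801365, p(105)=342325709, p(106)=384276336, p(107)=431149389, p(108)=483502844, p(109)=541946240, p(110)=607163746, p(111)=679903203, p(112)=761002156, p(113)=851376628, p(114)=952050665, p(115)=1064144451, p(116)=1188908248, p(117)=1327710076, p(118)=1482074143, p(119)=1653668665, p(120)=1844349560, p(121)=2056148051, p(122)=2291320912, p(123)=2552338241, p(124)=2841940500, p(125)=3163127352, p(126)=3519222692.
Final step: p(127) = p(126) + p(125) - p(122) - p(120) + p(115) + p(112) - p(105) - p(101) + p(92) + p(87) - p(76) - p(70) + p(57) + p(50) - p(35) - p(27) + p(10) + p(1)
= 3519222692 + 3163127352 - 2291320912 - 1844349560 + 1064144451 + 761002156 - 342325709 - 214481126 + 72533807 + 38887673 - 9289091 - 4087968 + 614154 + 204226 - 14883 - 3010 + 42 + 1
= 3913864295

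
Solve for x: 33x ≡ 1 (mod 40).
17

gcd(33, 40) = 1, so the inverse exists.
Extended Euclidean algorithm on (40, 33):
40 = 1 × 33 + 7  ⟹  7 = (1)·40 + (-1)·33
33 = 4 × 7 + 5  ⟹  5 = (-4)·40 + (5)·33
7 = 1 × 5 + 2  ⟹  2 = (5)·40 + (-6)·33
5 = 2 × 2 + 1  ⟹  1 = (-14)·40 + (17)·33
So (17)·33 ≡ 1 (mod 40), i.e. 33^(-1) ≡ 17 (mod 40).
Check: 33 × 17 = 561 ≡ 1 (mod 40)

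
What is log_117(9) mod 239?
88

Baby-step giant-step with step n = ⌈√239⌉ = 16.
Baby steps 117^j mod 239 (j:value) for j=0..15: 0:1, 1:117, 2:66, 3:74, 4:54, 5:104, 6:218, 7:172, 8:48, 9:119, 10:61, 11:206, 12:202, 13:212, 14:187, 15:130.
Giant-step multiplier: 117^(-16) ≡ 117^(238-16) = 117^222 ≡ 25 (mod 239).
Giant steps γ_i = 9·25^i mod 239: γ_0=9, γ_1=225, γ_2=128, γ_3=93, γ_4=174, γ_5=48 (in table at j=8).
x = i·n + j = 5·16 + 8 = 88.
Check: 117^88 ≡ 9 (mod 239).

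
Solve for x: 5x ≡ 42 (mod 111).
x ≡ 75 (mod 111)

gcd(5, 111) = 1, which divides 42, so solutions exist.
Find 5^(-1) mod 111 by the extended Euclidean algorithm:
111 = 22 × 5 + 1  ⟹  1 = (1)·111 + (-22)·5
So (-22)·5 ≡ 1 (mod 111), i.e. 5^(-1) ≡ -22 ≡ 89 (mod 111).
x ≡ 89 × 42 = 3738 ≡ 75 (mod 111).
Check: 5 × 75 = 375 ≡ 42 (mod 111).
Unique solution: x ≡ 75 (mod 111)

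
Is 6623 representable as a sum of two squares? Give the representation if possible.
Not possible

Factorization: 6623 = 37 × 179
By Fermat: n is sum of two squares iff every prime p ≡ 3 (mod 4) appears to even power.
Prime(s) ≡ 3 (mod 4) with odd exponent: [(179, 1)]
Therefore 6623 cannot be expressed as a² + b².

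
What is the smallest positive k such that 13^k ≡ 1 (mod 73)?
72

73 is prime, so ord(13) divides φ(73) = 72.
Divisors of 72: 1, 2, 3, 4, 6, 8, 9, 12, 18, 24, 36, 72.
Repeated squaring: 13^1 ≡ 13, 13^2 ≡ 23, 13^4 ≡ 18, 13^8 ≡ 32, 13^16 ≡ 2, 13^32 ≡ 4, 13^64 ≡ 16 (mod 73).
Test 13^d mod 73 for each divisor d in increasing order:
13^1 ≡ 13
13^2 ≡ 23
13^3 = 13^2·13^1 ≡ 7
13^4 ≡ 18
13^6 = 13^4·13^2 ≡ 49
13^8 ≡ 32
13^9 = 13^8·13^1 ≡ 51
13^12 = 13^8·13^4 ≡ 65
13^18 = 13^16·13^2 ≡ 46
13^24 = 13^16·13^8 ≡ 64
13^36 = 13^32·13^4 ≡ 72
13^72 = 13^64·13^8 ≡ 1  ← first divisor giving 1
The order is 72.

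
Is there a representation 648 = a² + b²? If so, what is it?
18² + 18² (a=18, b=18)

Factorization: 648 = 2^3 × 3^4
By Fermat: n is sum of two squares iff every prime p ≡ 3 (mod 4) appears to even power.
All primes ≡ 3 (mod 4) appear to even power.
Search a = 0, 1, 2, … for 648 - a² a perfect square: first hit at a = 18: 648 - 324 = 324 = 18².
648 = 18² + 18² = 324 + 324 ✓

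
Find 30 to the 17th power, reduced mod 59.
34

Repeated squaring. Binary of 17 = 10001.
30^1 ≡ 30 (mod 59); 30^2 ≡ 15 (mod 59); 30^4 ≡ 48 (mod 59); 30^8 ≡ 3 (mod 59); 30^16 ≡ 9 (mod 59)
30^17 = 30^1 × 30^16 ≡ 34 (mod 59)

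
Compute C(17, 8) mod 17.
0

Using Lucas' theorem:
Write n=17 and k=8 in base 17:
n in base 17: [1, 0]
k in base 17: [0, 8]
C(17,8) mod 17 = ∏ C(n_i, k_i) mod 17
Digit binomials (mod 17): C(1,0) = 1; C(0,8) = 0 (k_i > n_i)
Product: 1 × 0 = 0 ≡ 0 (mod 17)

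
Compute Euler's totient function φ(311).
310

311 = 311
φ(n) = n × ∏(1 - 1/p) for each prime p dividing n
φ(311) = 311 × (1 - 1/311) = 310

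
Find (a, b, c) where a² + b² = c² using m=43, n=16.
(1593, 1376, 2105)

Euclid's formula: a = m² - n², b = 2mn, c = m² + n²
m = 43, n = 16
a = 43² - 16² = 1849 - 256 = 1593
b = 2 × 43 × 16 = 1376
c = 43² + 16² = 1849 + 256 = 2105
Verification: 1593² + 1376² = 2537649 + 1893376 = 4431025 = 2105² ✓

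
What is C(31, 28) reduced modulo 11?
7

Using Lucas' theorem:
Write n=31 and k=28 in base 11:
n in base 11: [2, 9]
k in base 11: [2, 6]
C(31,28) mod 11 = ∏ C(n_i, k_i) mod 11
Digit binomials (mod 11): C(2,2) = 1; C(9,6) = 84 ≡ 7
Product: 1 × 7 = 7 ≡ 7 (mod 11)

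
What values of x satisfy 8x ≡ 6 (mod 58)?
x ≡ 8 (mod 29)

gcd(8, 58) = 2, which divides 6, so solutions exist.
Divide through by 2: 4x ≡ 3 (mod 29).
Find 4^(-1) mod 29 by the extended Euclidean algorithm:
29 = 7 × 4 + 1  ⟹  1 = (1)·29 + (-7)·4
So (-7)·4 ≡ 1 (mod 29), i.e. 4^(-1) ≡ -7 ≡ 22 (mod 29).
x ≡ 22 × 3 = 66 ≡ 8 (mod 29).
Check: 8 × 8 = 64 ≡ 6 (mod 58).
x ≡ 8 (mod 29), giving 2 solutions mod 58.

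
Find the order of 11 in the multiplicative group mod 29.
28

29 is prime, so ord(11) divides φ(29) = 28.
Divisors of 28: 1, 2, 4, 7, 14, 28.
Repeated squaring: 11^1 ≡ 11, 11^2 ≡ 5, 11^4 ≡ 25, 11^8 ≡ 16, 11^16 ≡ 24 (mod 29).
Test 11^d mod 29 for each divisor d in increasing order:
11^1 ≡ 11
11^2 ≡ 5
11^4 ≡ 25
11^7 = 11^4·11^2·11^1 ≡ 12
11^14 = 11^8·11^4·11^2 ≡ 28
11^28 = 11^16·11^8·11^4 ≡ 1  ← first divisor giving 1
The order is 28.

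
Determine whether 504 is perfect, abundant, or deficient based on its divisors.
abundant

Proper divisors of 504: sum = 1 + 2 + 3 + 4 + 6 + 7 + 8 + 9 + ... + 84 + 126 + 168 + 252 (23 divisors) = 1056
Since 1056 > 504, 504 is abundant.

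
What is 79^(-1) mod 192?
175

gcd(79, 192) = 1, so the inverse exists.
Extended Euclidean algorithm on (192, 79):
192 = 2 × 79 + 34  ⟹  34 = (1)·192 + (-2)·79
79 = 2 × 34 + 11  ⟹  11 = (-2)·192 + (5)·79
34 = 3 × 11 + 1  ⟹  1 = (7)·192 + (-17)·79
So (-17)·79 ≡ 1 (mod 192), i.e. 79^(-1) ≡ -17 ≡ 175 (mod 192).
Check: 79 × 175 = 13825 ≡ 1 (mod 192)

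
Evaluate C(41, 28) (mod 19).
0

Using Lucas' theorem:
Write n=41 and k=28 in base 19:
n in base 19: [2, 3]
k in base 19: [1, 9]
C(41,28) mod 19 = ∏ C(n_i, k_i) mod 19
Digit binomials (mod 19): C(2,1) = 2; C(3,9) = 0 (k_i > n_i)
Product: 2 × 0 = 0 ≡ 0 (mod 19)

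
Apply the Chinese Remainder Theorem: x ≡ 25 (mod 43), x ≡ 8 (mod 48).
584

Using Chinese Remainder Theorem:
M = 43 × 48 = 2064
M1 = 48, M2 = 43
y1 = 48^(-1) mod 43 = 26
y2 = 43^(-1) mod 48 = 19
x = (25×48×26 + 8×43×19) mod 2064 = 584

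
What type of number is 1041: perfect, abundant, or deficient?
deficient

Proper divisors of 1041: sum = 1 + 3 + 347 = 351
Since 351 < 1041, 1041 is deficient.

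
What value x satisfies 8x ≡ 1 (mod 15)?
2

gcd(8, 15) = 1, so the inverse exists.
Extended Euclidean algorithm on (15, 8):
15 = 1 × 8 + 7  ⟹  7 = (1)·15 + (-1)·8
8 = 1 × 7 + 1  ⟹  1 = (-1)·15 + (2)·8
So (2)·8 ≡ 1 (mod 15), i.e. 8^(-1) ≡ 2 (mod 15).
Check: 8 × 2 = 16 ≡ 1 (mod 15)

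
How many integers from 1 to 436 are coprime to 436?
216

436 = 2^2 × 109
φ(n) = n × ∏(1 - 1/p) for each prime p dividing n
φ(436) = 436 × (1 - 1/2) × (1 - 1/109) = 216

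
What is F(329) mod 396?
265

Matrix identity: Q^n = [[F_(n+1), F_n], [F_n, F_(n-1)]] with Q = [[1,1],[1,0]].
n = 329 = 101001001₂. Square-and-multiply, entries mod 396:
Q^1 = [[1,1],[1,0]]
Q^2 = (Q^1)² = [[2,1],[1,1]]
Q^5 = (Q^2)²·Q = [[8,5],[5,3]]
Q^10 = (Q^5)² = [[89,55],[55,34]]
Q^20 = (Q^10)² = [[254,33],[33,221]]
Q^41 = (Q^20)²·Q = [[100,265],[265,231]]
Q^82 = (Q^41)² = [[233,199],[199,34]]
Q^164 = (Q^82)² = [[38,69],[69,365]]
Q^329 = (Q^164)²·Q = [[352,265],[265,87]]
F_329 mod 396 = Q^329[0][1] = 265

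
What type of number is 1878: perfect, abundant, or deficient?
abundant

Proper divisors of 1878: sum = 1 + 2 + 3 + 6 + 313 + 626 + 939 = 1890
Since 1890 > 1878, 1878 is abundant.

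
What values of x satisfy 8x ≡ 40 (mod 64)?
x ≡ 5 (mod 8)

gcd(8, 64) = 8, which divides 40, so solutions exist.
Divide through by 8: x ≡ 5 (mod 8).
The coefficient of x is now 1, so x ≡ 5 (mod 8).
Check: 8 × 5 = 40 ≡ 40 (mod 64).
x ≡ 5 (mod 8), giving 8 solutions mod 64.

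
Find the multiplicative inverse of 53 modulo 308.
93

gcd(53, 308) = 1, so the inverse exists.
Extended Euclidean algorithm on (308, 53):
308 = 5 × 53 + 43  ⟹  43 = (1)·308 + (-5)·53
53 = 1 × 43 + 10  ⟹  10 = (-1)·308 + (6)·53
43 = 4 × 10 + 3  ⟹  3 = (5)·308 + (-29)·53
10 = 3 × 3 + 1  ⟹  1 = (-16)·308 + (93)·53
So (93)·53 ≡ 1 (mod 308), i.e. 53^(-1) ≡ 93 (mod 308).
Check: 53 × 93 = 4929 ≡ 1 (mod 308)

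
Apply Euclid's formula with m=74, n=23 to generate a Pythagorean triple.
(4947, 3404, 6005)

Euclid's formula: a = m² - n², b = 2mn, c = m² + n²
m = 74, n = 23
a = 74² - 23² = 5476 - 529 = 4947
b = 2 × 74 × 23 = 3404
c = 74² + 23² = 5476 + 529 = 6005
Verification: 4947² + 3404² = 24472809 + 11587216 = 36060025 = 6005² ✓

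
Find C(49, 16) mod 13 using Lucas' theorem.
9

Using Lucas' theorem:
Write n=49 and k=16 in base 13:
n in base 13: [3, 10]
k in base 13: [1, 3]
C(49,16) mod 13 = ∏ C(n_i, k_i) mod 13
Digit binomials (mod 13): C(3,1) = 3; C(10,3) = 120 ≡ 3
Product: 3 × 3 = 9 ≡ 9 (mod 13)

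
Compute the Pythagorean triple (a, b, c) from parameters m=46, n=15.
(1891, 1380, 2341)

Euclid's formula: a = m² - n², b = 2mn, c = m² + n²
m = 46, n = 15
a = 46² - 15² = 2116 - 225 = 1891
b = 2 × 46 × 15 = 1380
c = 46² + 15² = 2116 + 225 = 2341
Verification: 1891² + 1380² = 3575881 + 1904400 = 5480281 = 2341² ✓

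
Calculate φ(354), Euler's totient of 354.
116

354 = 2 × 3 × 59
φ(n) = n × ∏(1 - 1/p) for each prime p dividing n
φ(354) = 354 × (1 - 1/2) × (1 - 1/3) × (1 - 1/59) = 116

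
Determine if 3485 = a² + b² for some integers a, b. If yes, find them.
2² + 59² (a=2, b=59)

Factorization: 3485 = 5 × 17 × 41
By Fermat: n is sum of two squares iff every prime p ≡ 3 (mod 4) appears to even power.
All primes ≡ 3 (mod 4) appear to even power.
Search a = 0, 1, 2, … for 3485 - a² a perfect square: first hit at a = 2: 3485 - 4 = 3481 = 59².
3485 = 2² + 59² = 4 + 3481 ✓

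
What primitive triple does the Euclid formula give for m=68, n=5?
(4599, 680, 4649)

Euclid's formula: a = m² - n², b = 2mn, c = m² + n²
m = 68, n = 5
a = 68² - 5² = 4624 - 25 = 4599
b = 2 × 68 × 5 = 680
c = 68² + 5² = 4624 + 25 = 4649
Verification: 4599² + 680² = 21150801 + 462400 = 21613201 = 4649² ✓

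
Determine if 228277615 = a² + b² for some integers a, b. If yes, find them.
Not possible

Factorization: 228277615 = 5 × 17 × 139^3
By Fermat: n is sum of two squares iff every prime p ≡ 3 (mod 4) appears to even power.
Prime(s) ≡ 3 (mod 4) with odd exponent: [(139, 3)]
Therefore 228277615 cannot be expressed as a² + b².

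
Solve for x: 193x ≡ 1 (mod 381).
229

gcd(193, 381) = 1, so the inverse exists.
Extended Euclidean algorithm on (381, 193):
381 = 1 × 193 + 188  ⟹  188 = (1)·381 + (-1)·193
193 = 1 × 188 + 5  ⟹  5 = (-1)·381 + (2)·193
188 = 37 × 5 + 3  ⟹  3 = (38)·381 + (-75)·193
5 = 1 × 3 + 2  ⟹  2 = (-39)·381 + (77)·193
3 = 1 × 2 + 1  ⟹  1 = (77)·381 + (-152)·193
So (-152)·193 ≡ 1 (mod 381), i.e. 193^(-1) ≡ -152 ≡ 229 (mod 381).
Check: 193 × 229 = 44197 ≡ 1 (mod 381)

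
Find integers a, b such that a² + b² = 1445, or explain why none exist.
1² + 38² (a=1, b=38)

Factorization: 1445 = 5 × 17^2
By Fermat: n is sum of two squares iff every prime p ≡ 3 (mod 4) appears to even power.
All primes ≡ 3 (mod 4) appear to even power.
Search a = 0, 1, 2, … for 1445 - a² a perfect square: first hit at a = 1: 1445 - 1 = 1444 = 38².
1445 = 1² + 38² = 1 + 1444 ✓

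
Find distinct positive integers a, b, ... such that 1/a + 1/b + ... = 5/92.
1/19 + 1/583 + 1/1019084

Greedy algorithm:
5/92: ceiling(92/5) = 19, use 1/19
3/1748: ceiling(1748/3) = 583, use 1/583
1/1019084: ceiling(1019084/1) = 1019084, use 1/1019084
Result: 5/92 = 1/19 + 1/583 + 1/1019084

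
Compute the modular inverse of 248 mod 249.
248

gcd(248, 249) = 1, so the inverse exists.
Extended Euclidean algorithm on (249, 248):
249 = 1 × 248 + 1  ⟹  1 = (1)·249 + (-1)·248
So (-1)·248 ≡ 1 (mod 249), i.e. 248^(-1) ≡ -1 ≡ 248 (mod 249).
Check: 248 × 248 = 61504 ≡ 1 (mod 249)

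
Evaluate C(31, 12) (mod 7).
0

Using Lucas' theorem:
Write n=31 and k=12 in base 7:
n in base 7: [4, 3]
k in base 7: [1, 5]
C(31,12) mod 7 = ∏ C(n_i, k_i) mod 7
Digit binomials (mod 7): C(4,1) = 4; C(3,5) = 0 (k_i > n_i)
Product: 4 × 0 = 0 ≡ 0 (mod 7)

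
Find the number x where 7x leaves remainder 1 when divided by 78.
67

gcd(7, 78) = 1, so the inverse exists.
Extended Euclidean algorithm on (78, 7):
78 = 11 × 7 + 1  ⟹  1 = (1)·78 + (-11)·7
So (-11)·7 ≡ 1 (mod 78), i.e. 7^(-1) ≡ -11 ≡ 67 (mod 78).
Check: 7 × 67 = 469 ≡ 1 (mod 78)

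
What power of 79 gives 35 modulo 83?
79

Baby-step giant-step with step n = ⌈√83⌉ = 10.
Baby steps 79^j mod 83 (j:value) for j=0..9: 0:1, 1:79, 2:16, 3:19, 4:7, 5:55, 6:29, 7:50, 8:49, 9:53.
Giant-step multiplier: 79^(-10) ≡ 79^(82-10) = 79^72 ≡ 9 (mod 83).
Giant steps γ_i = 35·9^i mod 83: γ_0=35, γ_1=66, γ_2=13, γ_3=34, γ_4=57, γ_5=15, γ_6=52, γ_7=53 (in table at j=9).
x = i·n + j = 7·10 + 9 = 79.
Check: 79^79 ≡ 35 (mod 83).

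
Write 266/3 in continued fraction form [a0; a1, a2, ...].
[88; 1, 2]

Euclidean algorithm steps:
266 = 88 × 3 + 2
3 = 1 × 2 + 1
2 = 2 × 1 + 0
Continued fraction: [88; 1, 2]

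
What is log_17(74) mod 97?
37

Baby-step giant-step with step n = ⌈√97⌉ = 10.
Baby steps 17^j mod 97 (j:value) for j=0..9: 0:1, 1:17, 2:95, 3:63, 4:4, 5:68, 6:89, 7:58, 8:16, 9:78.
Giant-step multiplier: 17^(-10) ≡ 17^(96-10) = 17^86 ≡ 3 (mod 97).
Giant steps γ_i = 74·3^i mod 97: γ_0=74, γ_1=28, γ_2=84, γ_3=58 (in table at j=7).
x = i·n + j = 3·10 + 7 = 37.
Check: 17^37 ≡ 74 (mod 97).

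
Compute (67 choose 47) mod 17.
14

Using Lucas' theorem:
Write n=67 and k=47 in base 17:
n in base 17: [3, 16]
k in base 17: [2, 13]
C(67,47) mod 17 = ∏ C(n_i, k_i) mod 17
Digit binomials (mod 17): C(3,2) = 3; C(16,13) = 560 ≡ 16
Product: 3 × 16 = 48 ≡ 14 (mod 17)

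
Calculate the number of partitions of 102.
241265379

p(n) counts ways to write n as a sum of positive integers (order ignored).
Euler's pentagonal recurrence: p(k) = p(k-1) + p(k-2) - p(k-5) - p(k-7) + p(k-12) + p(k-15) - ... (offsets j(3j∓1)/2, signs ++--, p(0)=1, p(<0)=0).
DP table for k = 0..101: p(0)=1, p(1)=1, p(2)=2, p(3)=3, p(4)=5, p(5)=7, p(6)=11, p(7)=15, p(8)=22, p(9)=30, p(10)=42, p(11)=56, p(12)=77, p(13)=101, p(14)=135, p(15)=176, p(16)=231, p(17)=297, p(18)=385, p(19)=490, p(20)=627, p(21)=792, p(22)=1002, p(23)=1255, p(24)=1575, p(25)=1958, p(26)=2436, p(27)=3010, p(28)=3718, p(29)=4565, p(30)=5604, p(31)=6842, p(32)=8349, p(33)=10143, p(34)=12310, p(35)=14883, p(36)=17977, p(37)=21637, p(38)=26015, p(39)=31185, p(40)=37338, p(41)=44583, p(42)=53174, p(43)=63261, p(44)=75175, p(45)=89134, p(46)=105558, p(47)=124754, p(48)=147273, p(49)=173525, p(50)=204226, p(51)=239943, p(52)=281589, p(53)=329931, p(54)=386155, p(55)=451276, p(56)=526823, p(57)=614154, p(58)=715220, p(59)=831820, p(60)=966467, p(61)=1121505, p(62)=1300156, p(63)=1505499, p(64)=1741630, p(65)=2012558, p(66)=2323520, p(67)=2679689, p(68)=3087735, p(69)=3554345, p(70)=4087968, p(71)=4697205, p(72)=5392783, p(73)=6185689, p(74)=7089500, p(75)=8118264, p(76)=9289091, p(77)=10619863, p(78)=12132164, p(79)=13848650, p(80)=15796476, p(81)=18004327, p(82)=20506255, p(83)=23338469, p(84)=26543660, p(85)=30167357, p(86)=34262962, p(87)=38887673, p(88)=44108109, p(89)=49995925, p(90)=56634173, p(91)=64112359, p(92)=72533807, p(93)=82010177, p(94)=92669720, p(95)=104651419, p(96)=118114304, p(97)=133230930, p(98)=150198136, p(99)=169229875, p(100)=190569292, p(101)=214481126.
Final step: p(102) = p(101) + p(100) - p(97) - p(95) + p(90) + p(87) - p(80) - p(76) + p(67) + p(62) - p(51) - p(45) + p(32) + p(25) - p(10) - p(2)
= 214481126 + 190569292 - 133230930 - 104651419 + 56634173 + 38887673 - 15796476 - 9289091 + 2679689 + 1300156 - 239943 - 89134 + 8349 + 1958 - 42 - 2
= 241265379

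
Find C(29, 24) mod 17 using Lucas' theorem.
10

Using Lucas' theorem:
Write n=29 and k=24 in base 17:
n in base 17: [1, 12]
k in base 17: [1, 7]
C(29,24) mod 17 = ∏ C(n_i, k_i) mod 17
Digit binomials (mod 17): C(1,1) = 1; C(12,7) = 792 ≡ 10
Product: 1 × 10 = 10 ≡ 10 (mod 17)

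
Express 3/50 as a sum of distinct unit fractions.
1/17 + 1/850

Greedy algorithm:
3/50: ceiling(50/3) = 17, use 1/17
1/850: ceiling(850/1) = 850, use 1/850
Result: 3/50 = 1/17 + 1/850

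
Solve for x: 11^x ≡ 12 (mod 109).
2

Baby-step giant-step with step n = ⌈√109⌉ = 11.
Baby steps 11^j mod 109 (j:value) for j=0..10: 0:1, 1:11, 2:12, 3:23, 4:35, 5:58, 6:93, 7:42, 8:26, 9:68, 10:94.
h = 12 is already in the table at j=2, so x = 2.
Check: 11^2 ≡ 12 (mod 109).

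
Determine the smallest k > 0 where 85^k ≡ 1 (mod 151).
15

151 is prime, so ord(85) divides φ(151) = 150.
Divisors of 150: 1, 2, 3, 5, 6, 10, 15, 25, 30, 50, 75, 150.
Repeated squaring: 85^1 ≡ 85, 85^2 ≡ 128, 85^4 ≡ 76, 85^8 ≡ 38, 85^16 ≡ 85, 85^32 ≡ 128, 85^64 ≡ 76, 85^128 ≡ 38 (mod 151).
Test 85^d mod 151 for each divisor d in increasing order:
85^1 ≡ 85
85^2 ≡ 128
85^3 = 85^2·85^1 ≡ 8
85^5 = 85^4·85^1 ≡ 118
85^6 = 85^4·85^2 ≡ 64
85^10 = 85^8·85^2 ≡ 32
85^15 = 85^8·85^4·85^2·85^1 ≡ 1  ← first divisor giving 1
The order is 15.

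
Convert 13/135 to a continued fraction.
[0; 10, 2, 1, 1, 2]

Euclidean algorithm steps:
13 = 0 × 135 + 13
135 = 10 × 13 + 5
13 = 2 × 5 + 3
5 = 1 × 3 + 2
3 = 1 × 2 + 1
2 = 2 × 1 + 0
Continued fraction: [0; 10, 2, 1, 1, 2]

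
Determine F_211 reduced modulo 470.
139

Matrix identity: Q^n = [[F_(n+1), F_n], [F_n, F_(n-1)]] with Q = [[1,1],[1,0]].
n = 211 = 11010011₂. Square-and-multiply, entries mod 470:
Q^1 = [[1,1],[1,0]]
Q^3 = (Q^1)²·Q = [[3,2],[2,1]]
Q^6 = (Q^3)² = [[13,8],[8,5]]
Q^13 = (Q^6)²·Q = [[377,233],[233,144]]
Q^26 = (Q^13)² = [[428,133],[133,295]]
Q^52 = (Q^26)² = [[183,279],[279,374]]
Q^105 = (Q^52)²·Q = [[243,410],[410,303]]
Q^211 = (Q^105)²·Q = [[279,139],[139,140]]
F_211 mod 470 = Q^211[0][1] = 139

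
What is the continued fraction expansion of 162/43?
[3; 1, 3, 3, 3]

Euclidean algorithm steps:
162 = 3 × 43 + 33
43 = 1 × 33 + 10
33 = 3 × 10 + 3
10 = 3 × 3 + 1
3 = 3 × 1 + 0
Continued fraction: [3; 1, 3, 3, 3]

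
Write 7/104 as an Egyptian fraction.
1/15 + 1/1560

Greedy algorithm:
7/104: ceiling(104/7) = 15, use 1/15
1/1560: ceiling(1560/1) = 1560, use 1/1560
Result: 7/104 = 1/15 + 1/1560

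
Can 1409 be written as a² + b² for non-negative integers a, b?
25² + 28² (a=25, b=28)

Factorization: 1409 = 1409
By Fermat: n is sum of two squares iff every prime p ≡ 3 (mod 4) appears to even power.
All primes ≡ 3 (mod 4) appear to even power.
Search a = 0, 1, 2, … for 1409 - a² a perfect square: first hit at a = 25: 1409 - 625 = 784 = 28².
1409 = 25² + 28² = 625 + 784 ✓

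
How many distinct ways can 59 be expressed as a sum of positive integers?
831820

p(n) counts ways to write n as a sum of positive integers (order ignored).
Euler's pentagonal recurrence: p(k) = p(k-1) + p(k-2) - p(k-5) - p(k-7) + p(k-12) + p(k-15) - ... (offsets j(3j∓1)/2, signs ++--, p(0)=1, p(<0)=0).
DP table for k = 0..58: p(0)=1, p(1)=1, p(2)=2, p(3)=3, p(4)=5, p(5)=7, p(6)=11, p(7)=15, p(8)=22, p(9)=30, p(10)=42, p(11)=56, p(12)=77, p(13)=101, p(14)=135, p(15)=176, p(16)=231, p(17)=297, p(18)=385, p(19)=490, p(20)=627, p(21)=792, p(22)=1002, p(23)=1255, p(24)=1575, p(25)=1958, p(26)=2436, p(27)=3010, p(28)=3718, p(29)=4565, p(30)=5604, p(31)=6842, p(32)=8349, p(33)=10143, p(34)=12310, p(35)=14883, p(36)=17977, p(37)=21637, p(38)=26015, p(39)=31185, p(40)=37338, p(41)=44583, p(42)=53174, p(43)=63261, p(44)=75175, p(45)=89134, p(46)=105558, p(47)=124754, p(48)=147273, p(49)=173525, p(50)=204226, p(51)=239943, p(52)=281589, p(53)=329931, p(54)=386155, p(55)=451276, p(56)=526823, p(57)=614154, p(58)=715220.
Final step: p(59) = p(58) + p(57) - p(54) - p(52) + p(47) + p(44) - p(37) - p(33) + p(24) + p(19) - p(8) - p(2)
= 715220 + 614154 - 386155 - 281589 + 124754 + 75175 - 21637 - 10143 + 1575 + 490 - 22 - 2
= 831820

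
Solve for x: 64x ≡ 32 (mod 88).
x ≡ 6 (mod 11)

gcd(64, 88) = 8, which divides 32, so solutions exist.
Divide through by 8: 8x ≡ 4 (mod 11).
Find 8^(-1) mod 11 by the extended Euclidean algorithm:
11 = 1 × 8 + 3  ⟹  3 = (1)·11 + (-1)·8
8 = 2 × 3 + 2  ⟹  2 = (-2)·11 + (3)·8
3 = 1 × 2 + 1  ⟹  1 = (3)·11 + (-4)·8
So (-4)·8 ≡ 1 (mod 11), i.e. 8^(-1) ≡ -4 ≡ 7 (mod 11).
x ≡ 7 × 4 = 28 ≡ 6 (mod 11).
Check: 64 × 6 = 384 ≡ 32 (mod 88).
x ≡ 6 (mod 11), giving 8 solutions mod 88.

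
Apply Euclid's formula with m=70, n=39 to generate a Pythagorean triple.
(3379, 5460, 6421)

Euclid's formula: a = m² - n², b = 2mn, c = m² + n²
m = 70, n = 39
a = 70² - 39² = 4900 - 1521 = 3379
b = 2 × 70 × 39 = 5460
c = 70² + 39² = 4900 + 1521 = 6421
Verification: 3379² + 5460² = 11417641 + 29811600 = 41229241 = 6421² ✓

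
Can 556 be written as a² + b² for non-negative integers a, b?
Not possible

Factorization: 556 = 2^2 × 139
By Fermat: n is sum of two squares iff every prime p ≡ 3 (mod 4) appears to even power.
Prime(s) ≡ 3 (mod 4) with odd exponent: [(139, 1)]
Therefore 556 cannot be expressed as a² + b².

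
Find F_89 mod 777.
307

Matrix identity: Q^n = [[F_(n+1), F_n], [F_n, F_(n-1)]] with Q = [[1,1],[1,0]].
n = 89 = 1011001₂. Square-and-multiply, entries mod 777:
Q^1 = [[1,1],[1,0]]
Q^2 = (Q^1)² = [[2,1],[1,1]]
Q^5 = (Q^2)²·Q = [[8,5],[5,3]]
Q^11 = (Q^5)²·Q = [[144,89],[89,55]]
Q^22 = (Q^11)² = [[685,617],[617,68]]
Q^44 = (Q^22)² = [[653,732],[732,698]]
Q^89 = (Q^44)²·Q = [[118,307],[307,588]]
F_89 mod 777 = Q^89[0][1] = 307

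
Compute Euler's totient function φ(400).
160

400 = 2^4 × 5^2
φ(n) = n × ∏(1 - 1/p) for each prime p dividing n
φ(400) = 400 × (1 - 1/2) × (1 - 1/5) = 160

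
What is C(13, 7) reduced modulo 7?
1

Using Lucas' theorem:
Write n=13 and k=7 in base 7:
n in base 7: [1, 6]
k in base 7: [1, 0]
C(13,7) mod 7 = ∏ C(n_i, k_i) mod 7
Digit binomials (mod 7): C(1,1) = 1; C(6,0) = 1
Product: 1 × 1 = 1 ≡ 1 (mod 7)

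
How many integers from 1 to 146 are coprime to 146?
72

146 = 2 × 73
φ(n) = n × ∏(1 - 1/p) for each prime p dividing n
φ(146) = 146 × (1 - 1/2) × (1 - 1/73) = 72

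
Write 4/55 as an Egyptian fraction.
1/14 + 1/770

Greedy algorithm:
4/55: ceiling(55/4) = 14, use 1/14
1/770: ceiling(770/1) = 770, use 1/770
Result: 4/55 = 1/14 + 1/770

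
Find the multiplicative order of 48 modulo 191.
95

191 is prime, so ord(48) divides φ(191) = 190.
Divisors of 190: 1, 2, 5, 10, 19, 38, 95, 190.
Repeated squaring: 48^1 ≡ 48, 48^2 ≡ 12, 48^4 ≡ 144, 48^8 ≡ 108, 48^16 ≡ 13, 48^32 ≡ 169, 48^64 ≡ 102, 48^128 ≡ 90 (mod 191).
Test 48^d mod 191 for each divisor d in increasing order:
48^1 ≡ 48
48^2 ≡ 12
48^5 = 48^4·48^1 ≡ 36
48^10 = 48^8·48^2 ≡ 150
48^19 = 48^16·48^2·48^1 ≡ 39
48^38 = 48^32·48^4·48^2 ≡ 184
48^95 = 48^64·48^16·48^8·48^4·48^2·48^1 ≡ 1  ← first divisor giving 1
The order is 95.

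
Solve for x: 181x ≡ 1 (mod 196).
13

gcd(181, 196) = 1, so the inverse exists.
Extended Euclidean algorithm on (196, 181):
196 = 1 × 181 + 15  ⟹  15 = (1)·196 + (-1)·181
181 = 12 × 15 + 1  ⟹  1 = (-12)·196 + (13)·181
So (13)·181 ≡ 1 (mod 196), i.e. 181^(-1) ≡ 13 (mod 196).
Check: 181 × 13 = 2353 ≡ 1 (mod 196)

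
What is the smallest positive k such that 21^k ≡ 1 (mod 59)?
29

59 is prime, so ord(21) divides φ(59) = 58.
Divisors of 58: 1, 2, 29, 58.
Repeated squaring: 21^1 ≡ 21, 21^2 ≡ 28, 21^4 ≡ 17, 21^8 ≡ 53, 21^16 ≡ 36, 21^32 ≡ 57 (mod 59).
Test 21^d mod 59 for each divisor d in increasing order:
21^1 ≡ 21
21^2 ≡ 28
21^29 = 21^16·21^8·21^4·21^1 ≡ 1  ← first divisor giving 1
The order is 29.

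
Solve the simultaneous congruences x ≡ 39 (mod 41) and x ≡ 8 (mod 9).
80

Using Chinese Remainder Theorem:
M = 41 × 9 = 369
M1 = 9, M2 = 41
y1 = 9^(-1) mod 41 = 32
y2 = 41^(-1) mod 9 = 2
x = (39×9×32 + 8×41×2) mod 369 = 80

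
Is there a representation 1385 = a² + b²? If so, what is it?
4² + 37² (a=4, b=37)

Factorization: 1385 = 5 × 277
By Fermat: n is sum of two squares iff every prime p ≡ 3 (mod 4) appears to even power.
All primes ≡ 3 (mod 4) appear to even power.
Search a = 0, 1, 2, … for 1385 - a² a perfect square: first hit at a = 4: 1385 - 16 = 1369 = 37².
1385 = 4² + 37² = 16 + 1369 ✓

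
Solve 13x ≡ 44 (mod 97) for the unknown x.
x ≡ 78 (mod 97)

gcd(13, 97) = 1, which divides 44, so solutions exist.
Find 13^(-1) mod 97 by the extended Euclidean algorithm:
97 = 7 × 13 + 6  ⟹  6 = (1)·97 + (-7)·13
13 = 2 × 6 + 1  ⟹  1 = (-2)·97 + (15)·13
So (15)·13 ≡ 1 (mod 97), i.e. 13^(-1) ≡ 15 (mod 97).
x ≡ 15 × 44 = 660 ≡ 78 (mod 97).
Check: 13 × 78 = 1014 ≡ 44 (mod 97).
Unique solution: x ≡ 78 (mod 97)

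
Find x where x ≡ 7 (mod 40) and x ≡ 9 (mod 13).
87

Using Chinese Remainder Theorem:
M = 40 × 13 = 520
M1 = 13, M2 = 40
y1 = 13^(-1) mod 40 = 37
y2 = 40^(-1) mod 13 = 1
x = (7×13×37 + 9×40×1) mod 520 = 87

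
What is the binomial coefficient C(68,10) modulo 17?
0

Using Lucas' theorem:
Write n=68 and k=10 in base 17:
n in base 17: [4, 0]
k in base 17: [0, 10]
C(68,10) mod 17 = ∏ C(n_i, k_i) mod 17
Digit binomials (mod 17): C(4,0) = 1; C(0,10) = 0 (k_i > n_i)
Product: 1 × 0 = 0 ≡ 0 (mod 17)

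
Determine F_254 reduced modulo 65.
27

Matrix identity: Q^n = [[F_(n+1), F_n], [F_n, F_(n-1)]] with Q = [[1,1],[1,0]].
n = 254 = 11111110₂. Square-and-multiply, entries mod 65:
Q^1 = [[1,1],[1,0]]
Q^3 = (Q^1)²·Q = [[3,2],[2,1]]
Q^7 = (Q^3)²·Q = [[21,13],[13,8]]
Q^15 = (Q^7)²·Q = [[12,25],[25,52]]
Q^31 = (Q^15)²·Q = [[29,54],[54,40]]
Q^63 = (Q^31)²·Q = [[8,52],[52,21]]
Q^127 = (Q^63)²·Q = [[51,38],[38,13]]
Q^254 = (Q^127)² = [[15,27],[27,53]]
F_254 mod 65 = Q^254[0][1] = 27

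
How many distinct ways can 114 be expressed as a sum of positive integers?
952050665

p(n) counts ways to write n as a sum of positive integers (order ignored).
Euler's pentagonal recurrence: p(k) = p(k-1) + p(k-2) - p(k-5) - p(k-7) + p(k-12) + p(k-15) - ... (offsets j(3j∓1)/2, signs ++--, p(0)=1, p(<0)=0).
DP table for k = 0..113: p(0)=1, p(1)=1, p(2)=2, p(3)=3, p(4)=5, p(5)=7, p(6)=11, p(7)=15, p(8)=22, p(9)=30, p(10)=42, p(11)=56, p(12)=77, p(13)=101, p(14)=135, p(15)=176, p(16)=231, p(17)=297, p(18)=385, p(19)=490, p(20)=627, p(21)=792, p(22)=1002, p(23)=1255, p(24)=1575, p(25)=1958, p(26)=2436, p(27)=3010, p(28)=3718, p(29)=4565, p(30)=5604, p(31)=6842, p(32)=8349, p(33)=10143, p(34)=12310, p(35)=14883, p(36)=17977, p(37)=21637, p(38)=26015, p(39)=31185, p(40)=37338, p(41)=44583, p(42)=53174, p(43)=63261, p(44)=75175, p(45)=89134, p(46)=105558, p(47)=124754, p(48)=147273, p(49)=173525, p(50)=204226, p(51)=239943, p(52)=281589, p(53)=329931, p(54)=386155, p(55)=451276, p(56)=526823, p(57)=614154, p(58)=715220, p(59)=831820, p(60)=966467, p(61)=1121505, p(62)=1300156, p(63)=1505499, p(64)=1741630, p(65)=2012558, p(66)=2323520, p(67)=2679689, p(68)=3087735, p(69)=3554345, p(70)=4087968, p(71)=4697205, p(72)=5392783, p(73)=6185689, p(74)=7089500, p(75)=8118264, p(76)=9289091, p(77)=10619863, p(78)=12132164, p(79)=13848650, p(80)=15796476, p(81)=18004327, p(82)=20506255, p(83)=23338469, p(84)=26543660, p(85)=30167357, p(86)=34262962, p(87)=38887673, p(88)=44108109, p(89)=49995925, p(90)=56634173, p(91)=64112359, p(92)=72533807, p(93)=82010177, p(94)=92669720, p(95)=104651419, p(96)=118114304, p(97)=133230930, p(98)=150198136, p(99)=169229875, p(100)=190569292, p(101)=214481126, p(102)=241265379, p(103)=271248950, p(104)=304801365, p(105)=342325709, p(106)=384276336, p(107)=431149389, p(108)=483502844, p(109)=541946240, p(110)=607163746, p(111)=679903203, p(112)=761002156, p(113)=851376628.
Final step: p(114) = p(113) + p(112) - p(109) - p(107) + p(102) + p(99) - p(92) - p(88) + p(79) + p(74) - p(63) - p(57) + p(44) + p(37) - p(22) - p(14)
= 851376628 + 761002156 - 541946240 - 431149389 + 241265379 + 169229875 - 72533807 - 44108109 + 13848650 + 7089500 - 1505499 - 614154 + 75175 + 21637 - 1002 - 135
= 952050665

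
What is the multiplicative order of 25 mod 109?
27

109 is prime, so ord(25) divides φ(109) = 108.
Divisors of 108: 1, 2, 3, 4, 6, 9, 12, 18, 27, 36, 54, 108.
Repeated squaring: 25^1 ≡ 25, 25^2 ≡ 80, 25^4 ≡ 78, 25^8 ≡ 89, 25^16 ≡ 73, 25^32 ≡ 97, 25^64 ≡ 35 (mod 109).
Test 25^d mod 109 for each divisor d in increasing order:
25^1 ≡ 25
25^2 ≡ 80
25^3 = 25^2·25^1 ≡ 38
25^4 ≡ 78
25^6 = 25^4·25^2 ≡ 27
25^9 = 25^8·25^1 ≡ 45
25^12 = 25^8·25^4 ≡ 75
25^18 = 25^16·25^2 ≡ 63
25^27 = 25^16·25^8·25^2·25^1 ≡ 1  ← first divisor giving 1
The order is 27.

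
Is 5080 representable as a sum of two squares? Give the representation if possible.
Not possible

Factorization: 5080 = 2^3 × 5 × 127
By Fermat: n is sum of two squares iff every prime p ≡ 3 (mod 4) appears to even power.
Prime(s) ≡ 3 (mod 4) with odd exponent: [(127, 1)]
Therefore 5080 cannot be expressed as a² + b².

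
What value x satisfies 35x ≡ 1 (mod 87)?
5

gcd(35, 87) = 1, so the inverse exists.
Extended Euclidean algorithm on (87, 35):
87 = 2 × 35 + 17  ⟹  17 = (1)·87 + (-2)·35
35 = 2 × 17 + 1  ⟹  1 = (-2)·87 + (5)·35
So (5)·35 ≡ 1 (mod 87), i.e. 35^(-1) ≡ 5 (mod 87).
Check: 35 × 5 = 175 ≡ 1 (mod 87)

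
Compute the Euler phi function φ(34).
16

34 = 2 × 17
φ(n) = n × ∏(1 - 1/p) for each prime p dividing n
φ(34) = 34 × (1 - 1/2) × (1 - 1/17) = 16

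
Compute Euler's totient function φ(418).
180

418 = 2 × 11 × 19
φ(n) = n × ∏(1 - 1/p) for each prime p dividing n
φ(418) = 418 × (1 - 1/2) × (1 - 1/11) × (1 - 1/19) = 180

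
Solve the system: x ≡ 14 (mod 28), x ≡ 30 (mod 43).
546

Using Chinese Remainder Theorem:
M = 28 × 43 = 1204
M1 = 43, M2 = 28
y1 = 43^(-1) mod 28 = 15
y2 = 28^(-1) mod 43 = 20
x = (14×43×15 + 30×28×20) mod 1204 = 546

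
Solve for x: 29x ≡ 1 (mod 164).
17

gcd(29, 164) = 1, so the inverse exists.
Extended Euclidean algorithm on (164, 29):
164 = 5 × 29 + 19  ⟹  19 = (1)·164 + (-5)·29
29 = 1 × 19 + 10  ⟹  10 = (-1)·164 + (6)·29
19 = 1 × 10 + 9  ⟹  9 = (2)·164 + (-11)·29
10 = 1 × 9 + 1  ⟹  1 = (-3)·164 + (17)·29
So (17)·29 ≡ 1 (mod 164), i.e. 29^(-1) ≡ 17 (mod 164).
Check: 29 × 17 = 493 ≡ 1 (mod 164)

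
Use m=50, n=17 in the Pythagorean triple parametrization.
(2211, 1700, 2789)

Euclid's formula: a = m² - n², b = 2mn, c = m² + n²
m = 50, n = 17
a = 50² - 17² = 2500 - 289 = 2211
b = 2 × 50 × 17 = 1700
c = 50² + 17² = 2500 + 289 = 2789
Verification: 2211² + 1700² = 4888521 + 2890000 = 7778521 = 2789² ✓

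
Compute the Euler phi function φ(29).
28

29 = 29
φ(n) = n × ∏(1 - 1/p) for each prime p dividing n
φ(29) = 29 × (1 - 1/29) = 28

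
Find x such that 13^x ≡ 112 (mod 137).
74

Baby-step giant-step with step n = ⌈√137⌉ = 12.
Baby steps 13^j mod 137 (j:value) for j=0..11: 0:1, 1:13, 2:32, 3:5, 4:65, 5:23, 6:25, 7:51, 8:115, 9:125, 10:118, 11:27.
Giant-step multiplier: 13^(-12) ≡ 13^(136-12) = 13^124 ≡ 121 (mod 137).
Giant steps γ_i = 112·121^i mod 137: γ_0=112, γ_1=126, γ_2=39, γ_3=61, γ_4=120, γ_5=135, γ_6=32 (in table at j=2).
x = i·n + j = 6·12 + 2 = 74.
Check: 13^74 ≡ 112 (mod 137).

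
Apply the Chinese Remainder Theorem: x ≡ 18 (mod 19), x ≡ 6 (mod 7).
132

Using Chinese Remainder Theorem:
M = 19 × 7 = 133
M1 = 7, M2 = 19
y1 = 7^(-1) mod 19 = 11
y2 = 19^(-1) mod 7 = 3
x = (18×7×11 + 6×19×3) mod 133 = 132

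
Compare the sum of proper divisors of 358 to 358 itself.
deficient

Proper divisors of 358: sum = 1 + 2 + 179 = 182
Since 182 < 358, 358 is deficient.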